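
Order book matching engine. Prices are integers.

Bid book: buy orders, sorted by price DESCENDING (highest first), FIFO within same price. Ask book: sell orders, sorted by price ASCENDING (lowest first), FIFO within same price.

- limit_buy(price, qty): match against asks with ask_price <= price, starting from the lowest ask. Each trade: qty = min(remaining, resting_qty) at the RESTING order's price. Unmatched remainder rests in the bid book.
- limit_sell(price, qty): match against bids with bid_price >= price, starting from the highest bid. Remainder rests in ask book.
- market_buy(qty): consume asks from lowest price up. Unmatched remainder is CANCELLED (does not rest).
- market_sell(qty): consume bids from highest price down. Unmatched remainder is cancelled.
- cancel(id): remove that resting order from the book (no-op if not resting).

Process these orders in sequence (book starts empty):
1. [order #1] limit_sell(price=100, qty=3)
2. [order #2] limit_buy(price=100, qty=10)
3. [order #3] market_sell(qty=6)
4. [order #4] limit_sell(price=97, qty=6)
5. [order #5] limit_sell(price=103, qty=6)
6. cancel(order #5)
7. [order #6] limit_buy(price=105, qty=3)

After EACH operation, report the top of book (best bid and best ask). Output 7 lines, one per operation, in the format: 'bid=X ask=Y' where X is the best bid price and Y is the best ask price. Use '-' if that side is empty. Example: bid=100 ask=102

Answer: bid=- ask=100
bid=100 ask=-
bid=100 ask=-
bid=- ask=97
bid=- ask=97
bid=- ask=97
bid=- ask=97

Derivation:
After op 1 [order #1] limit_sell(price=100, qty=3): fills=none; bids=[-] asks=[#1:3@100]
After op 2 [order #2] limit_buy(price=100, qty=10): fills=#2x#1:3@100; bids=[#2:7@100] asks=[-]
After op 3 [order #3] market_sell(qty=6): fills=#2x#3:6@100; bids=[#2:1@100] asks=[-]
After op 4 [order #4] limit_sell(price=97, qty=6): fills=#2x#4:1@100; bids=[-] asks=[#4:5@97]
After op 5 [order #5] limit_sell(price=103, qty=6): fills=none; bids=[-] asks=[#4:5@97 #5:6@103]
After op 6 cancel(order #5): fills=none; bids=[-] asks=[#4:5@97]
After op 7 [order #6] limit_buy(price=105, qty=3): fills=#6x#4:3@97; bids=[-] asks=[#4:2@97]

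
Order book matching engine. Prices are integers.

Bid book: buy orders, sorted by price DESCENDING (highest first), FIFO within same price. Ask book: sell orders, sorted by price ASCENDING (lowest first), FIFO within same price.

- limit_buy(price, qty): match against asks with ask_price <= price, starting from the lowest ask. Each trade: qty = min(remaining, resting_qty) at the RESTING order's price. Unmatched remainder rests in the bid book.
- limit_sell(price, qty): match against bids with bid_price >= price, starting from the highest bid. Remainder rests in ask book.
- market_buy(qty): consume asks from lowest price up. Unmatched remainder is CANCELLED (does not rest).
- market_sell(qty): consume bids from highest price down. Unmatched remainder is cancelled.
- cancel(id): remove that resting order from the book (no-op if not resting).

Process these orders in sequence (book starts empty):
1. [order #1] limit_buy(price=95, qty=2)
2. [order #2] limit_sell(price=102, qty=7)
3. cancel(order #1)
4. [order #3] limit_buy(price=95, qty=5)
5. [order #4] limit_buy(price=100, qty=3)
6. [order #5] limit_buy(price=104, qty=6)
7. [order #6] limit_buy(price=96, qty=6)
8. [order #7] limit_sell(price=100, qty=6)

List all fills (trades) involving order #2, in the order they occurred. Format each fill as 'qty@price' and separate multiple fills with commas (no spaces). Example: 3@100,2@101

Answer: 6@102

Derivation:
After op 1 [order #1] limit_buy(price=95, qty=2): fills=none; bids=[#1:2@95] asks=[-]
After op 2 [order #2] limit_sell(price=102, qty=7): fills=none; bids=[#1:2@95] asks=[#2:7@102]
After op 3 cancel(order #1): fills=none; bids=[-] asks=[#2:7@102]
After op 4 [order #3] limit_buy(price=95, qty=5): fills=none; bids=[#3:5@95] asks=[#2:7@102]
After op 5 [order #4] limit_buy(price=100, qty=3): fills=none; bids=[#4:3@100 #3:5@95] asks=[#2:7@102]
After op 6 [order #5] limit_buy(price=104, qty=6): fills=#5x#2:6@102; bids=[#4:3@100 #3:5@95] asks=[#2:1@102]
After op 7 [order #6] limit_buy(price=96, qty=6): fills=none; bids=[#4:3@100 #6:6@96 #3:5@95] asks=[#2:1@102]
After op 8 [order #7] limit_sell(price=100, qty=6): fills=#4x#7:3@100; bids=[#6:6@96 #3:5@95] asks=[#7:3@100 #2:1@102]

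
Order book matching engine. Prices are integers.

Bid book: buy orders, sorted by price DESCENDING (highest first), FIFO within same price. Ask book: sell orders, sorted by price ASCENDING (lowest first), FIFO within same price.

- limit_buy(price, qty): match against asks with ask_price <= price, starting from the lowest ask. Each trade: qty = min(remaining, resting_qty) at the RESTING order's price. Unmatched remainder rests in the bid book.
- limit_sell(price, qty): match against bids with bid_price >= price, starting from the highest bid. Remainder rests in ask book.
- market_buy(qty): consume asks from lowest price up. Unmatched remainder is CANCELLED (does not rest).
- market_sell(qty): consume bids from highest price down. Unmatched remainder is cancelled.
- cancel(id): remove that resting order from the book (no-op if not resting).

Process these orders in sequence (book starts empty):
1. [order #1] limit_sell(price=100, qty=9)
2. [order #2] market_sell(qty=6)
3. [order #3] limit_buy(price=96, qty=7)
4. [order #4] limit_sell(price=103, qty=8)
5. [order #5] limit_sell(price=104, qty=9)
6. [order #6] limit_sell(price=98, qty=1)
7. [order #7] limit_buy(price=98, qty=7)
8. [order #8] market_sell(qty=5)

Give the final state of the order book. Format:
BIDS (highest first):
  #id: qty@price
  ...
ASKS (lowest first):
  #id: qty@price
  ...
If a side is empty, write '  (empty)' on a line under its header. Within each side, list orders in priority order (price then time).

Answer: BIDS (highest first):
  #7: 1@98
  #3: 7@96
ASKS (lowest first):
  #1: 9@100
  #4: 8@103
  #5: 9@104

Derivation:
After op 1 [order #1] limit_sell(price=100, qty=9): fills=none; bids=[-] asks=[#1:9@100]
After op 2 [order #2] market_sell(qty=6): fills=none; bids=[-] asks=[#1:9@100]
After op 3 [order #3] limit_buy(price=96, qty=7): fills=none; bids=[#3:7@96] asks=[#1:9@100]
After op 4 [order #4] limit_sell(price=103, qty=8): fills=none; bids=[#3:7@96] asks=[#1:9@100 #4:8@103]
After op 5 [order #5] limit_sell(price=104, qty=9): fills=none; bids=[#3:7@96] asks=[#1:9@100 #4:8@103 #5:9@104]
After op 6 [order #6] limit_sell(price=98, qty=1): fills=none; bids=[#3:7@96] asks=[#6:1@98 #1:9@100 #4:8@103 #5:9@104]
After op 7 [order #7] limit_buy(price=98, qty=7): fills=#7x#6:1@98; bids=[#7:6@98 #3:7@96] asks=[#1:9@100 #4:8@103 #5:9@104]
After op 8 [order #8] market_sell(qty=5): fills=#7x#8:5@98; bids=[#7:1@98 #3:7@96] asks=[#1:9@100 #4:8@103 #5:9@104]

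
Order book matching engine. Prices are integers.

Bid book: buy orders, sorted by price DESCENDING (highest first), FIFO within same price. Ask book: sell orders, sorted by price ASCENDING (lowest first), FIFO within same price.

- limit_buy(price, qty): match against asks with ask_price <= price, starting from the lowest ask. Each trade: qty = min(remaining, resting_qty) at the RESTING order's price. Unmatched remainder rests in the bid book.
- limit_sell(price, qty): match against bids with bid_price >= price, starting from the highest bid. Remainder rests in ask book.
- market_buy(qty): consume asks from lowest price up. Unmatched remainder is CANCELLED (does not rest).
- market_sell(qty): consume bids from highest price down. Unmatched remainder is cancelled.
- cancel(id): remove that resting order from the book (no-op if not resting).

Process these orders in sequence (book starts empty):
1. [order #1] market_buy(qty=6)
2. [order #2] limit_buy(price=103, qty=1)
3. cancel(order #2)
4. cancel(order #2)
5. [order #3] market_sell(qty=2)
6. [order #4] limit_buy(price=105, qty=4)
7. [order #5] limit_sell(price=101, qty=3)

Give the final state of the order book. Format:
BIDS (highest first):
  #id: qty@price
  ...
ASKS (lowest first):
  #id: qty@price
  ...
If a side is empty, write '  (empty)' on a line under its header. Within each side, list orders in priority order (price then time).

Answer: BIDS (highest first):
  #4: 1@105
ASKS (lowest first):
  (empty)

Derivation:
After op 1 [order #1] market_buy(qty=6): fills=none; bids=[-] asks=[-]
After op 2 [order #2] limit_buy(price=103, qty=1): fills=none; bids=[#2:1@103] asks=[-]
After op 3 cancel(order #2): fills=none; bids=[-] asks=[-]
After op 4 cancel(order #2): fills=none; bids=[-] asks=[-]
After op 5 [order #3] market_sell(qty=2): fills=none; bids=[-] asks=[-]
After op 6 [order #4] limit_buy(price=105, qty=4): fills=none; bids=[#4:4@105] asks=[-]
After op 7 [order #5] limit_sell(price=101, qty=3): fills=#4x#5:3@105; bids=[#4:1@105] asks=[-]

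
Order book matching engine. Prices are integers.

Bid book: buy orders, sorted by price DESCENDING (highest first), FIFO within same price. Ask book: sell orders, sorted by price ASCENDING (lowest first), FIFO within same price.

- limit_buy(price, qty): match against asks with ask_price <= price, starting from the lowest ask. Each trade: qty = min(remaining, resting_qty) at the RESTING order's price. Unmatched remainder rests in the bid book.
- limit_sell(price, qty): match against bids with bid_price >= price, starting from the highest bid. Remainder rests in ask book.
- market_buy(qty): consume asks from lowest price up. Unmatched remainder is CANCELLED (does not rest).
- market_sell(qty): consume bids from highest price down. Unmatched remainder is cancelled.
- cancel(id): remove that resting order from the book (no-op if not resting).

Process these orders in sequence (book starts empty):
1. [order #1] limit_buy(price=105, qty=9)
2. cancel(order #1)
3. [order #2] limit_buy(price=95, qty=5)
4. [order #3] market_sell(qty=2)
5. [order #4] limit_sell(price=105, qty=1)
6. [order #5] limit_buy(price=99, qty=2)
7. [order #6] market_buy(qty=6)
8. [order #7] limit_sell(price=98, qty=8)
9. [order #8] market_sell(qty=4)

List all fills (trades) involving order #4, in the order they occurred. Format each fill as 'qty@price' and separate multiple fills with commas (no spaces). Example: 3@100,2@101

Answer: 1@105

Derivation:
After op 1 [order #1] limit_buy(price=105, qty=9): fills=none; bids=[#1:9@105] asks=[-]
After op 2 cancel(order #1): fills=none; bids=[-] asks=[-]
After op 3 [order #2] limit_buy(price=95, qty=5): fills=none; bids=[#2:5@95] asks=[-]
After op 4 [order #3] market_sell(qty=2): fills=#2x#3:2@95; bids=[#2:3@95] asks=[-]
After op 5 [order #4] limit_sell(price=105, qty=1): fills=none; bids=[#2:3@95] asks=[#4:1@105]
After op 6 [order #5] limit_buy(price=99, qty=2): fills=none; bids=[#5:2@99 #2:3@95] asks=[#4:1@105]
After op 7 [order #6] market_buy(qty=6): fills=#6x#4:1@105; bids=[#5:2@99 #2:3@95] asks=[-]
After op 8 [order #7] limit_sell(price=98, qty=8): fills=#5x#7:2@99; bids=[#2:3@95] asks=[#7:6@98]
After op 9 [order #8] market_sell(qty=4): fills=#2x#8:3@95; bids=[-] asks=[#7:6@98]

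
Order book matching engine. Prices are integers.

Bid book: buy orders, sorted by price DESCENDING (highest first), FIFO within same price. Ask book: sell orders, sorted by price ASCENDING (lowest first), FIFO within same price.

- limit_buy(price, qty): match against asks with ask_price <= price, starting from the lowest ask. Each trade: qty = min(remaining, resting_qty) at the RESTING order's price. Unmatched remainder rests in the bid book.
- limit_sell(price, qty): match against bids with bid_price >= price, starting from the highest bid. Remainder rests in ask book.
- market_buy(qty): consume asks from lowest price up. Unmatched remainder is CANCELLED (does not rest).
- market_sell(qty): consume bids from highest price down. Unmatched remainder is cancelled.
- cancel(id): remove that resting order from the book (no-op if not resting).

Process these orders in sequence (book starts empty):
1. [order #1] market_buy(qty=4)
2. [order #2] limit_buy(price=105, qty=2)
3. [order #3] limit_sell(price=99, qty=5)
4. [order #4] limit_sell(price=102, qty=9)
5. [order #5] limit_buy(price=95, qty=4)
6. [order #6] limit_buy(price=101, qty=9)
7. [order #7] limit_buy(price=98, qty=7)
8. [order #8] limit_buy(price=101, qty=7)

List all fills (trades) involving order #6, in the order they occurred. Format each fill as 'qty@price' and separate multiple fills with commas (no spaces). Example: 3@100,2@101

Answer: 3@99

Derivation:
After op 1 [order #1] market_buy(qty=4): fills=none; bids=[-] asks=[-]
After op 2 [order #2] limit_buy(price=105, qty=2): fills=none; bids=[#2:2@105] asks=[-]
After op 3 [order #3] limit_sell(price=99, qty=5): fills=#2x#3:2@105; bids=[-] asks=[#3:3@99]
After op 4 [order #4] limit_sell(price=102, qty=9): fills=none; bids=[-] asks=[#3:3@99 #4:9@102]
After op 5 [order #5] limit_buy(price=95, qty=4): fills=none; bids=[#5:4@95] asks=[#3:3@99 #4:9@102]
After op 6 [order #6] limit_buy(price=101, qty=9): fills=#6x#3:3@99; bids=[#6:6@101 #5:4@95] asks=[#4:9@102]
After op 7 [order #7] limit_buy(price=98, qty=7): fills=none; bids=[#6:6@101 #7:7@98 #5:4@95] asks=[#4:9@102]
After op 8 [order #8] limit_buy(price=101, qty=7): fills=none; bids=[#6:6@101 #8:7@101 #7:7@98 #5:4@95] asks=[#4:9@102]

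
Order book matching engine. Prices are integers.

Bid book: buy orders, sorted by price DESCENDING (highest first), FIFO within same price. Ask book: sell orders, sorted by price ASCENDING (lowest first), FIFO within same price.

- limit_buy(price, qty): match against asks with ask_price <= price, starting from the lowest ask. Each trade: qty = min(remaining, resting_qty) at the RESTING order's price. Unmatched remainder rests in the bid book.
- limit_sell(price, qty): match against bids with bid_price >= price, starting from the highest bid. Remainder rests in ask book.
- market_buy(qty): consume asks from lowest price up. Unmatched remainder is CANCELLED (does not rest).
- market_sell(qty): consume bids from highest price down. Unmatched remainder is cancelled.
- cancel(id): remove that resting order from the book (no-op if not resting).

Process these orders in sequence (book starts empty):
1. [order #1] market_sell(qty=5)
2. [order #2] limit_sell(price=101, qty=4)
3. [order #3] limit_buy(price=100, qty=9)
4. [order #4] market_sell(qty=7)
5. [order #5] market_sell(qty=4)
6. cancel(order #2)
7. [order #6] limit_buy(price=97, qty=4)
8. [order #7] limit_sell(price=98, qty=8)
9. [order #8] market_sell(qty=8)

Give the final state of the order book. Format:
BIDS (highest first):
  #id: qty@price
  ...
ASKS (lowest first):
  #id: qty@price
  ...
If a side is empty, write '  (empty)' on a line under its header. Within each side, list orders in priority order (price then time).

Answer: BIDS (highest first):
  (empty)
ASKS (lowest first):
  #7: 8@98

Derivation:
After op 1 [order #1] market_sell(qty=5): fills=none; bids=[-] asks=[-]
After op 2 [order #2] limit_sell(price=101, qty=4): fills=none; bids=[-] asks=[#2:4@101]
After op 3 [order #3] limit_buy(price=100, qty=9): fills=none; bids=[#3:9@100] asks=[#2:4@101]
After op 4 [order #4] market_sell(qty=7): fills=#3x#4:7@100; bids=[#3:2@100] asks=[#2:4@101]
After op 5 [order #5] market_sell(qty=4): fills=#3x#5:2@100; bids=[-] asks=[#2:4@101]
After op 6 cancel(order #2): fills=none; bids=[-] asks=[-]
After op 7 [order #6] limit_buy(price=97, qty=4): fills=none; bids=[#6:4@97] asks=[-]
After op 8 [order #7] limit_sell(price=98, qty=8): fills=none; bids=[#6:4@97] asks=[#7:8@98]
After op 9 [order #8] market_sell(qty=8): fills=#6x#8:4@97; bids=[-] asks=[#7:8@98]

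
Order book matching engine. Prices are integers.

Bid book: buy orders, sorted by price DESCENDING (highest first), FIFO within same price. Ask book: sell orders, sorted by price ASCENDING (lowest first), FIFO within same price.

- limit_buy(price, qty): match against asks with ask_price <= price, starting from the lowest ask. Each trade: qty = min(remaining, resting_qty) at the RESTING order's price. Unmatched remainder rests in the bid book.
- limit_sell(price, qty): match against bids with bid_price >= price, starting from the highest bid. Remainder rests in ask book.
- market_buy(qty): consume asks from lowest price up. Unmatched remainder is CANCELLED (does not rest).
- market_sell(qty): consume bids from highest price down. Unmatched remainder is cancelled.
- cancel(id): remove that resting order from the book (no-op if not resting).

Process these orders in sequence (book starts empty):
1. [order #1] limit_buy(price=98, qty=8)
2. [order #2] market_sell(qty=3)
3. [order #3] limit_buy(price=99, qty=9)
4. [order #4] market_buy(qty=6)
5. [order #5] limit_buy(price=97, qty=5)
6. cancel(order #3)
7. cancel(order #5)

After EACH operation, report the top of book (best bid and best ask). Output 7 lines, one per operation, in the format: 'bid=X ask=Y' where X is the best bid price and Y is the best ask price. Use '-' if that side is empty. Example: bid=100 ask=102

After op 1 [order #1] limit_buy(price=98, qty=8): fills=none; bids=[#1:8@98] asks=[-]
After op 2 [order #2] market_sell(qty=3): fills=#1x#2:3@98; bids=[#1:5@98] asks=[-]
After op 3 [order #3] limit_buy(price=99, qty=9): fills=none; bids=[#3:9@99 #1:5@98] asks=[-]
After op 4 [order #4] market_buy(qty=6): fills=none; bids=[#3:9@99 #1:5@98] asks=[-]
After op 5 [order #5] limit_buy(price=97, qty=5): fills=none; bids=[#3:9@99 #1:5@98 #5:5@97] asks=[-]
After op 6 cancel(order #3): fills=none; bids=[#1:5@98 #5:5@97] asks=[-]
After op 7 cancel(order #5): fills=none; bids=[#1:5@98] asks=[-]

Answer: bid=98 ask=-
bid=98 ask=-
bid=99 ask=-
bid=99 ask=-
bid=99 ask=-
bid=98 ask=-
bid=98 ask=-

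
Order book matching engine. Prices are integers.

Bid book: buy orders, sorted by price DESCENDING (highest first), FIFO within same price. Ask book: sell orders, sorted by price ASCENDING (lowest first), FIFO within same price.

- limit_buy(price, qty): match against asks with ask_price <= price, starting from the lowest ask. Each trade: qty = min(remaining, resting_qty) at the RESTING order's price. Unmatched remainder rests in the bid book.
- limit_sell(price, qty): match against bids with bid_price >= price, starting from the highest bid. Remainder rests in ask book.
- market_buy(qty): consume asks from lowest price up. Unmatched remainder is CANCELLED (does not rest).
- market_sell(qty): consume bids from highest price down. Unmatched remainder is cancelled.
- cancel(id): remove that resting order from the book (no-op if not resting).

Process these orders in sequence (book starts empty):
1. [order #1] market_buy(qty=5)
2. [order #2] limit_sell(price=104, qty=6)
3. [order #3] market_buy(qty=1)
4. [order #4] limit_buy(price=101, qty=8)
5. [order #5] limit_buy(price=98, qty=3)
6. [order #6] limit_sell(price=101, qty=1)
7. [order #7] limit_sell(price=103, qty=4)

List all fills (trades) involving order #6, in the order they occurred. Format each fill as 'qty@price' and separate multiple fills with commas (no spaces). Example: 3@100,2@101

Answer: 1@101

Derivation:
After op 1 [order #1] market_buy(qty=5): fills=none; bids=[-] asks=[-]
After op 2 [order #2] limit_sell(price=104, qty=6): fills=none; bids=[-] asks=[#2:6@104]
After op 3 [order #3] market_buy(qty=1): fills=#3x#2:1@104; bids=[-] asks=[#2:5@104]
After op 4 [order #4] limit_buy(price=101, qty=8): fills=none; bids=[#4:8@101] asks=[#2:5@104]
After op 5 [order #5] limit_buy(price=98, qty=3): fills=none; bids=[#4:8@101 #5:3@98] asks=[#2:5@104]
After op 6 [order #6] limit_sell(price=101, qty=1): fills=#4x#6:1@101; bids=[#4:7@101 #5:3@98] asks=[#2:5@104]
After op 7 [order #7] limit_sell(price=103, qty=4): fills=none; bids=[#4:7@101 #5:3@98] asks=[#7:4@103 #2:5@104]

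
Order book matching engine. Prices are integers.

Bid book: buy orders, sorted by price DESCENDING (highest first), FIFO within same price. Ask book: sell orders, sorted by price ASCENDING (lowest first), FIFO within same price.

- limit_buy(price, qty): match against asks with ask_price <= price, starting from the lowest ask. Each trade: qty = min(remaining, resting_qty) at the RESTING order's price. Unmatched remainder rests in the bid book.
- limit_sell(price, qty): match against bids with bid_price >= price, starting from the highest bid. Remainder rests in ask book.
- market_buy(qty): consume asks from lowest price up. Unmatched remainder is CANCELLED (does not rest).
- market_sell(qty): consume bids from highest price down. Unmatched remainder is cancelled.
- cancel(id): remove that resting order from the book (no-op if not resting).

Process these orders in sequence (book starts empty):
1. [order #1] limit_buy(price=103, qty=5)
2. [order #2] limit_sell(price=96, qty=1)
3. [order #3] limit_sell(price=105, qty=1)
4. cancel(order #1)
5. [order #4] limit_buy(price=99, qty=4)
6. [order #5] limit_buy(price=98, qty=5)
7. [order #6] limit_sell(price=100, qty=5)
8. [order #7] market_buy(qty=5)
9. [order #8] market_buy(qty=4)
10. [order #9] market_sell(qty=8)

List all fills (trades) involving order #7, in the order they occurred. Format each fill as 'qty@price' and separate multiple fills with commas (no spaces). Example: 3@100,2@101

Answer: 5@100

Derivation:
After op 1 [order #1] limit_buy(price=103, qty=5): fills=none; bids=[#1:5@103] asks=[-]
After op 2 [order #2] limit_sell(price=96, qty=1): fills=#1x#2:1@103; bids=[#1:4@103] asks=[-]
After op 3 [order #3] limit_sell(price=105, qty=1): fills=none; bids=[#1:4@103] asks=[#3:1@105]
After op 4 cancel(order #1): fills=none; bids=[-] asks=[#3:1@105]
After op 5 [order #4] limit_buy(price=99, qty=4): fills=none; bids=[#4:4@99] asks=[#3:1@105]
After op 6 [order #5] limit_buy(price=98, qty=5): fills=none; bids=[#4:4@99 #5:5@98] asks=[#3:1@105]
After op 7 [order #6] limit_sell(price=100, qty=5): fills=none; bids=[#4:4@99 #5:5@98] asks=[#6:5@100 #3:1@105]
After op 8 [order #7] market_buy(qty=5): fills=#7x#6:5@100; bids=[#4:4@99 #5:5@98] asks=[#3:1@105]
After op 9 [order #8] market_buy(qty=4): fills=#8x#3:1@105; bids=[#4:4@99 #5:5@98] asks=[-]
After op 10 [order #9] market_sell(qty=8): fills=#4x#9:4@99 #5x#9:4@98; bids=[#5:1@98] asks=[-]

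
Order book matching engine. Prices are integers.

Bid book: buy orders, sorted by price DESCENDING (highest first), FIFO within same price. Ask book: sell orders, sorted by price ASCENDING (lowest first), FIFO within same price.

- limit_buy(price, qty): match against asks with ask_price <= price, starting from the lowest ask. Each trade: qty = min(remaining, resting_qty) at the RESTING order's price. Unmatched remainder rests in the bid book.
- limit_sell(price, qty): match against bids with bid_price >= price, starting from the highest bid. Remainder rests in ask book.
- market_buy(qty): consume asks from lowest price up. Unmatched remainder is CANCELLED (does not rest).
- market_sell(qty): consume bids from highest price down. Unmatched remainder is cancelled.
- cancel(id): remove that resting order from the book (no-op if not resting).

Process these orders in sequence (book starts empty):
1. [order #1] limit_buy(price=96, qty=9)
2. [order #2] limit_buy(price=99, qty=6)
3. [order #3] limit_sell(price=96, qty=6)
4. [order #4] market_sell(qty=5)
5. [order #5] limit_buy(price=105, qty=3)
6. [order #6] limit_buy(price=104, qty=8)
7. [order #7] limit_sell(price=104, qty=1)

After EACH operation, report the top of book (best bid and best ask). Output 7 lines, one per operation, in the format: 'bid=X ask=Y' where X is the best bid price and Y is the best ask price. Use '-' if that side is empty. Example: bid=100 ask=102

Answer: bid=96 ask=-
bid=99 ask=-
bid=96 ask=-
bid=96 ask=-
bid=105 ask=-
bid=105 ask=-
bid=105 ask=-

Derivation:
After op 1 [order #1] limit_buy(price=96, qty=9): fills=none; bids=[#1:9@96] asks=[-]
After op 2 [order #2] limit_buy(price=99, qty=6): fills=none; bids=[#2:6@99 #1:9@96] asks=[-]
After op 3 [order #3] limit_sell(price=96, qty=6): fills=#2x#3:6@99; bids=[#1:9@96] asks=[-]
After op 4 [order #4] market_sell(qty=5): fills=#1x#4:5@96; bids=[#1:4@96] asks=[-]
After op 5 [order #5] limit_buy(price=105, qty=3): fills=none; bids=[#5:3@105 #1:4@96] asks=[-]
After op 6 [order #6] limit_buy(price=104, qty=8): fills=none; bids=[#5:3@105 #6:8@104 #1:4@96] asks=[-]
After op 7 [order #7] limit_sell(price=104, qty=1): fills=#5x#7:1@105; bids=[#5:2@105 #6:8@104 #1:4@96] asks=[-]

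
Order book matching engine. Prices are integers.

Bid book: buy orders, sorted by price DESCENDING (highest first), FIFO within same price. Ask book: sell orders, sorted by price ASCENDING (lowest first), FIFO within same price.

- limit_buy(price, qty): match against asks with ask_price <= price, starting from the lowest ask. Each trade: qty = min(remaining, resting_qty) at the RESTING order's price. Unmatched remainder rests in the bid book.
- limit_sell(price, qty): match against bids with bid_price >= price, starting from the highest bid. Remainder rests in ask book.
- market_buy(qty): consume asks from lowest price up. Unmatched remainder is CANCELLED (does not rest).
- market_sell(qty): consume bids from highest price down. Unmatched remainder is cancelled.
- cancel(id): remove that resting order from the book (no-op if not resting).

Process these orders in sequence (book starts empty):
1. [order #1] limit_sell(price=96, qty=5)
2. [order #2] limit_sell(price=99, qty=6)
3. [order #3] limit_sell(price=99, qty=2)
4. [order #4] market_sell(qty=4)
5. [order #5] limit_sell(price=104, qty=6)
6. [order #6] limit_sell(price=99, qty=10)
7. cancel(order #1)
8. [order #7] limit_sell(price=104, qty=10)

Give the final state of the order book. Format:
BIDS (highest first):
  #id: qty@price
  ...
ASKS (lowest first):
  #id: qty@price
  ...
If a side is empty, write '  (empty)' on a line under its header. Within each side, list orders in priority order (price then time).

Answer: BIDS (highest first):
  (empty)
ASKS (lowest first):
  #2: 6@99
  #3: 2@99
  #6: 10@99
  #5: 6@104
  #7: 10@104

Derivation:
After op 1 [order #1] limit_sell(price=96, qty=5): fills=none; bids=[-] asks=[#1:5@96]
After op 2 [order #2] limit_sell(price=99, qty=6): fills=none; bids=[-] asks=[#1:5@96 #2:6@99]
After op 3 [order #3] limit_sell(price=99, qty=2): fills=none; bids=[-] asks=[#1:5@96 #2:6@99 #3:2@99]
After op 4 [order #4] market_sell(qty=4): fills=none; bids=[-] asks=[#1:5@96 #2:6@99 #3:2@99]
After op 5 [order #5] limit_sell(price=104, qty=6): fills=none; bids=[-] asks=[#1:5@96 #2:6@99 #3:2@99 #5:6@104]
After op 6 [order #6] limit_sell(price=99, qty=10): fills=none; bids=[-] asks=[#1:5@96 #2:6@99 #3:2@99 #6:10@99 #5:6@104]
After op 7 cancel(order #1): fills=none; bids=[-] asks=[#2:6@99 #3:2@99 #6:10@99 #5:6@104]
After op 8 [order #7] limit_sell(price=104, qty=10): fills=none; bids=[-] asks=[#2:6@99 #3:2@99 #6:10@99 #5:6@104 #7:10@104]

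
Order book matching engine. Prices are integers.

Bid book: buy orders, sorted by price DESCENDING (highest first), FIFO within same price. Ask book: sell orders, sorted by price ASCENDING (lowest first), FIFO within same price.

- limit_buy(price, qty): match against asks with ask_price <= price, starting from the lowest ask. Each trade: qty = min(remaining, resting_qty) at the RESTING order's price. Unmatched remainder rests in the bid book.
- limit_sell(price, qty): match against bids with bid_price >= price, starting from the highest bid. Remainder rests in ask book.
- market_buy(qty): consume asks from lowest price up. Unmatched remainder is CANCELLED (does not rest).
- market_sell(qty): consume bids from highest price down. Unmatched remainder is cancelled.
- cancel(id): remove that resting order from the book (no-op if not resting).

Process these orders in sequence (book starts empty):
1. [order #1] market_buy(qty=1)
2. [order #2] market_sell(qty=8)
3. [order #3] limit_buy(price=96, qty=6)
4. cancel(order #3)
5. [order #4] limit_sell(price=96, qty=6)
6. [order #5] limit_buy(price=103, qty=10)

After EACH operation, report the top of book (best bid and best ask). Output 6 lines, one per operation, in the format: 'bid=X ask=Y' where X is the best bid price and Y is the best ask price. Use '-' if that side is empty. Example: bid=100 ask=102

Answer: bid=- ask=-
bid=- ask=-
bid=96 ask=-
bid=- ask=-
bid=- ask=96
bid=103 ask=-

Derivation:
After op 1 [order #1] market_buy(qty=1): fills=none; bids=[-] asks=[-]
After op 2 [order #2] market_sell(qty=8): fills=none; bids=[-] asks=[-]
After op 3 [order #3] limit_buy(price=96, qty=6): fills=none; bids=[#3:6@96] asks=[-]
After op 4 cancel(order #3): fills=none; bids=[-] asks=[-]
After op 5 [order #4] limit_sell(price=96, qty=6): fills=none; bids=[-] asks=[#4:6@96]
After op 6 [order #5] limit_buy(price=103, qty=10): fills=#5x#4:6@96; bids=[#5:4@103] asks=[-]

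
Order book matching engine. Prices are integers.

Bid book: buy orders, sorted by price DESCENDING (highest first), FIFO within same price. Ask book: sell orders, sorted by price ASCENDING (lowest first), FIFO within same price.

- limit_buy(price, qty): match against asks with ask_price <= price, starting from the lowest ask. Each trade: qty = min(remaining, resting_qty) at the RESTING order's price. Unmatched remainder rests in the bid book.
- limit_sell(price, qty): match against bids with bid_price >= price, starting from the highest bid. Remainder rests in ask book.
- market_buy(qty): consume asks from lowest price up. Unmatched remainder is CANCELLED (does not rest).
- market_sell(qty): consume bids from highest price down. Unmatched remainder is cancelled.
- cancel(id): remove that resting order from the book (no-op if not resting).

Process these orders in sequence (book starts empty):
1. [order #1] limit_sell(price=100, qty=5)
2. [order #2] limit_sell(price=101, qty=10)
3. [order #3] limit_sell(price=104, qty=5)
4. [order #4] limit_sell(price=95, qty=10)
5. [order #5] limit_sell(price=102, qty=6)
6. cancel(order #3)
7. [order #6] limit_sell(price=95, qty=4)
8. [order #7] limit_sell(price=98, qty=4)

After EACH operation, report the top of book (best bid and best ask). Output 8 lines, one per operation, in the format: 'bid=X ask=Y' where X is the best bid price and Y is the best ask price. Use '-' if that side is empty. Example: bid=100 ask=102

After op 1 [order #1] limit_sell(price=100, qty=5): fills=none; bids=[-] asks=[#1:5@100]
After op 2 [order #2] limit_sell(price=101, qty=10): fills=none; bids=[-] asks=[#1:5@100 #2:10@101]
After op 3 [order #3] limit_sell(price=104, qty=5): fills=none; bids=[-] asks=[#1:5@100 #2:10@101 #3:5@104]
After op 4 [order #4] limit_sell(price=95, qty=10): fills=none; bids=[-] asks=[#4:10@95 #1:5@100 #2:10@101 #3:5@104]
After op 5 [order #5] limit_sell(price=102, qty=6): fills=none; bids=[-] asks=[#4:10@95 #1:5@100 #2:10@101 #5:6@102 #3:5@104]
After op 6 cancel(order #3): fills=none; bids=[-] asks=[#4:10@95 #1:5@100 #2:10@101 #5:6@102]
After op 7 [order #6] limit_sell(price=95, qty=4): fills=none; bids=[-] asks=[#4:10@95 #6:4@95 #1:5@100 #2:10@101 #5:6@102]
After op 8 [order #7] limit_sell(price=98, qty=4): fills=none; bids=[-] asks=[#4:10@95 #6:4@95 #7:4@98 #1:5@100 #2:10@101 #5:6@102]

Answer: bid=- ask=100
bid=- ask=100
bid=- ask=100
bid=- ask=95
bid=- ask=95
bid=- ask=95
bid=- ask=95
bid=- ask=95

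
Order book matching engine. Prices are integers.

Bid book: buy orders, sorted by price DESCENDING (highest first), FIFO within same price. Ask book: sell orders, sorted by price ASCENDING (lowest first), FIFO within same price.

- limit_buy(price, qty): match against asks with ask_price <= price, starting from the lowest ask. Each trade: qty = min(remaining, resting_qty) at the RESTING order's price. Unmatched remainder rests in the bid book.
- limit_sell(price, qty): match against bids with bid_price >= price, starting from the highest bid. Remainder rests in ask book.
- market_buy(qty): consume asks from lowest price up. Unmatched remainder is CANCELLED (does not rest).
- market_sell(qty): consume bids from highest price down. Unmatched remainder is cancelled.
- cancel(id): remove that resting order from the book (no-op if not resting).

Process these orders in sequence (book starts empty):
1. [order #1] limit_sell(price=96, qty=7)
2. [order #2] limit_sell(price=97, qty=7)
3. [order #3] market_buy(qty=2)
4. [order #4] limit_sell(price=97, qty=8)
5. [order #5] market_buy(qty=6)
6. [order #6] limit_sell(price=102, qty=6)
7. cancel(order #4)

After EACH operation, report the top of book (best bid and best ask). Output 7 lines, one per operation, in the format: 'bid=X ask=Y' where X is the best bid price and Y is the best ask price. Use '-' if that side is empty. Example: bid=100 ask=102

After op 1 [order #1] limit_sell(price=96, qty=7): fills=none; bids=[-] asks=[#1:7@96]
After op 2 [order #2] limit_sell(price=97, qty=7): fills=none; bids=[-] asks=[#1:7@96 #2:7@97]
After op 3 [order #3] market_buy(qty=2): fills=#3x#1:2@96; bids=[-] asks=[#1:5@96 #2:7@97]
After op 4 [order #4] limit_sell(price=97, qty=8): fills=none; bids=[-] asks=[#1:5@96 #2:7@97 #4:8@97]
After op 5 [order #5] market_buy(qty=6): fills=#5x#1:5@96 #5x#2:1@97; bids=[-] asks=[#2:6@97 #4:8@97]
After op 6 [order #6] limit_sell(price=102, qty=6): fills=none; bids=[-] asks=[#2:6@97 #4:8@97 #6:6@102]
After op 7 cancel(order #4): fills=none; bids=[-] asks=[#2:6@97 #6:6@102]

Answer: bid=- ask=96
bid=- ask=96
bid=- ask=96
bid=- ask=96
bid=- ask=97
bid=- ask=97
bid=- ask=97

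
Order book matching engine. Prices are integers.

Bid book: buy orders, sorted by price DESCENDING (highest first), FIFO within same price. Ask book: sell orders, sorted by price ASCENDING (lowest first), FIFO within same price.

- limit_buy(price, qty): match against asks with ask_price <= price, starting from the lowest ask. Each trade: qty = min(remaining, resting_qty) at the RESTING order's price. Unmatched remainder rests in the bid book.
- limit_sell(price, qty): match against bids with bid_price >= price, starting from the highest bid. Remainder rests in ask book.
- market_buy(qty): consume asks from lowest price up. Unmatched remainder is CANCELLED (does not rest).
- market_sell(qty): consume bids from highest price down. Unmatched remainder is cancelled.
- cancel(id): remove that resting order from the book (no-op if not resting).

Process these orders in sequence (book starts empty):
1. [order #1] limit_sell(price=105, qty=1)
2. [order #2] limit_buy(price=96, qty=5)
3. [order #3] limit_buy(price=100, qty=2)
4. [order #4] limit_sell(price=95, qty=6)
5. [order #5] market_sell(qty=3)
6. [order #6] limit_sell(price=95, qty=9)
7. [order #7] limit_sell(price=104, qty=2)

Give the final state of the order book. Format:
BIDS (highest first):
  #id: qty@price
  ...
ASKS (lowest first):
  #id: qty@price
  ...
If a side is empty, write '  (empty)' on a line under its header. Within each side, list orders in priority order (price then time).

Answer: BIDS (highest first):
  (empty)
ASKS (lowest first):
  #6: 9@95
  #7: 2@104
  #1: 1@105

Derivation:
After op 1 [order #1] limit_sell(price=105, qty=1): fills=none; bids=[-] asks=[#1:1@105]
After op 2 [order #2] limit_buy(price=96, qty=5): fills=none; bids=[#2:5@96] asks=[#1:1@105]
After op 3 [order #3] limit_buy(price=100, qty=2): fills=none; bids=[#3:2@100 #2:5@96] asks=[#1:1@105]
After op 4 [order #4] limit_sell(price=95, qty=6): fills=#3x#4:2@100 #2x#4:4@96; bids=[#2:1@96] asks=[#1:1@105]
After op 5 [order #5] market_sell(qty=3): fills=#2x#5:1@96; bids=[-] asks=[#1:1@105]
After op 6 [order #6] limit_sell(price=95, qty=9): fills=none; bids=[-] asks=[#6:9@95 #1:1@105]
After op 7 [order #7] limit_sell(price=104, qty=2): fills=none; bids=[-] asks=[#6:9@95 #7:2@104 #1:1@105]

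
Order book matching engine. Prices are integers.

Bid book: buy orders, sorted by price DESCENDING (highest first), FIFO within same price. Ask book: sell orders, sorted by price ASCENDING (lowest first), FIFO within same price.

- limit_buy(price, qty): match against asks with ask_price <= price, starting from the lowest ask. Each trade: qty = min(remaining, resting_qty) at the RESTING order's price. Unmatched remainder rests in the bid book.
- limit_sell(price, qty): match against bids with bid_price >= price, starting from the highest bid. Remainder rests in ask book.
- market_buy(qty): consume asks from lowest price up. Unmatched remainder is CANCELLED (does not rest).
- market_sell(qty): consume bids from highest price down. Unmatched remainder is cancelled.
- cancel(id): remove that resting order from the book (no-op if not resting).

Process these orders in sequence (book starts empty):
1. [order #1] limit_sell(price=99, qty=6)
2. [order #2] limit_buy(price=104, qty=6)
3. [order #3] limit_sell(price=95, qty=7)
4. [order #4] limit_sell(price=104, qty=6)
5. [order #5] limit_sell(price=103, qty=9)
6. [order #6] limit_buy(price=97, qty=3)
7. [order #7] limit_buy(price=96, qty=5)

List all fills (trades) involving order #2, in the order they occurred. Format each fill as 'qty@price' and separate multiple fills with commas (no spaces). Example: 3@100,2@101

After op 1 [order #1] limit_sell(price=99, qty=6): fills=none; bids=[-] asks=[#1:6@99]
After op 2 [order #2] limit_buy(price=104, qty=6): fills=#2x#1:6@99; bids=[-] asks=[-]
After op 3 [order #3] limit_sell(price=95, qty=7): fills=none; bids=[-] asks=[#3:7@95]
After op 4 [order #4] limit_sell(price=104, qty=6): fills=none; bids=[-] asks=[#3:7@95 #4:6@104]
After op 5 [order #5] limit_sell(price=103, qty=9): fills=none; bids=[-] asks=[#3:7@95 #5:9@103 #4:6@104]
After op 6 [order #6] limit_buy(price=97, qty=3): fills=#6x#3:3@95; bids=[-] asks=[#3:4@95 #5:9@103 #4:6@104]
After op 7 [order #7] limit_buy(price=96, qty=5): fills=#7x#3:4@95; bids=[#7:1@96] asks=[#5:9@103 #4:6@104]

Answer: 6@99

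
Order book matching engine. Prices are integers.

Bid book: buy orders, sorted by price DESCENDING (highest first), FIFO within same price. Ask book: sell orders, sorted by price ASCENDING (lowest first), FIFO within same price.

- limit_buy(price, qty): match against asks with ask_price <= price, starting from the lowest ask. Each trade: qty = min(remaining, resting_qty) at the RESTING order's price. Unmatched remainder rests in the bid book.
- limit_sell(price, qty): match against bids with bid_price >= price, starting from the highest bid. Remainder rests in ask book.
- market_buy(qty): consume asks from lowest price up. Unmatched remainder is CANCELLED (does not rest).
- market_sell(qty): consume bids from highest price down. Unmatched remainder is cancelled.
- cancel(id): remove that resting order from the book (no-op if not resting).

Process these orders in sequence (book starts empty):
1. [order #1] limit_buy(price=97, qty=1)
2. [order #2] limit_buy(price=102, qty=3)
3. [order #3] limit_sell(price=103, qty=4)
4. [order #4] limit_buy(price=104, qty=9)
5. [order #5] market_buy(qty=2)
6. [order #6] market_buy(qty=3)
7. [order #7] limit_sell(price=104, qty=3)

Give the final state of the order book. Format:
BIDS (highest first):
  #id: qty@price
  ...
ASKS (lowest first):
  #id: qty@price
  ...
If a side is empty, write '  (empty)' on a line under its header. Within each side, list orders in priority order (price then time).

After op 1 [order #1] limit_buy(price=97, qty=1): fills=none; bids=[#1:1@97] asks=[-]
After op 2 [order #2] limit_buy(price=102, qty=3): fills=none; bids=[#2:3@102 #1:1@97] asks=[-]
After op 3 [order #3] limit_sell(price=103, qty=4): fills=none; bids=[#2:3@102 #1:1@97] asks=[#3:4@103]
After op 4 [order #4] limit_buy(price=104, qty=9): fills=#4x#3:4@103; bids=[#4:5@104 #2:3@102 #1:1@97] asks=[-]
After op 5 [order #5] market_buy(qty=2): fills=none; bids=[#4:5@104 #2:3@102 #1:1@97] asks=[-]
After op 6 [order #6] market_buy(qty=3): fills=none; bids=[#4:5@104 #2:3@102 #1:1@97] asks=[-]
After op 7 [order #7] limit_sell(price=104, qty=3): fills=#4x#7:3@104; bids=[#4:2@104 #2:3@102 #1:1@97] asks=[-]

Answer: BIDS (highest first):
  #4: 2@104
  #2: 3@102
  #1: 1@97
ASKS (lowest first):
  (empty)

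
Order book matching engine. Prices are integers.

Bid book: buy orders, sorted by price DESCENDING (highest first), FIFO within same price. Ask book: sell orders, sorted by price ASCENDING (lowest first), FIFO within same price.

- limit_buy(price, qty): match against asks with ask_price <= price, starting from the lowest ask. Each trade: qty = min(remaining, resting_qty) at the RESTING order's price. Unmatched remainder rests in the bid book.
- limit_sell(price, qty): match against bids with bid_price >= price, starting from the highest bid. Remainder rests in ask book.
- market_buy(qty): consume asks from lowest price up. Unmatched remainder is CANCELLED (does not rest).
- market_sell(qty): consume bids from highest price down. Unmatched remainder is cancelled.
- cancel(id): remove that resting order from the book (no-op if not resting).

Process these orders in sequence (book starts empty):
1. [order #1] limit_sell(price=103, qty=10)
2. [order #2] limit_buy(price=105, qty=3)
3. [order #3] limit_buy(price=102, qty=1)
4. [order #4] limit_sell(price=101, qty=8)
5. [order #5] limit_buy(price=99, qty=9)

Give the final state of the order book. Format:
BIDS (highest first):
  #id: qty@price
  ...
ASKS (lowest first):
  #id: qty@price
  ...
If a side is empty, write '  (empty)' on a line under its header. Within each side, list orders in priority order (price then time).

Answer: BIDS (highest first):
  #5: 9@99
ASKS (lowest first):
  #4: 7@101
  #1: 7@103

Derivation:
After op 1 [order #1] limit_sell(price=103, qty=10): fills=none; bids=[-] asks=[#1:10@103]
After op 2 [order #2] limit_buy(price=105, qty=3): fills=#2x#1:3@103; bids=[-] asks=[#1:7@103]
After op 3 [order #3] limit_buy(price=102, qty=1): fills=none; bids=[#3:1@102] asks=[#1:7@103]
After op 4 [order #4] limit_sell(price=101, qty=8): fills=#3x#4:1@102; bids=[-] asks=[#4:7@101 #1:7@103]
After op 5 [order #5] limit_buy(price=99, qty=9): fills=none; bids=[#5:9@99] asks=[#4:7@101 #1:7@103]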